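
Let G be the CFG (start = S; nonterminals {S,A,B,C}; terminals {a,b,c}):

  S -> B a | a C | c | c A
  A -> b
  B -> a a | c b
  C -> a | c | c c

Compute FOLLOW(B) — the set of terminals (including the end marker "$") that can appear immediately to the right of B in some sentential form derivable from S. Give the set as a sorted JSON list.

FIRST sets, iterate to fixpoint:
iter 1:
  A via A→b: +{b}
  B via B→a a: +{a}
  B via B→c b: +{c}
  C via C→a: +{a}
  C via C→c: +{c}
  S via S→B a: +{a,c}
  FIRST(S)={a,c}  FIRST(A)={b}  FIRST(B)={a,c}  FIRST(C)={a,c}
iter 2: (no change)
  FIRST(S)={a,c}  FIRST(A)={b}  FIRST(B)={a,c}  FIRST(C)={a,c}

Compute FOLLOW by fixpoint:
FOLLOW(S) := {$}
iter 1:
  S→B a: FOLLOW(B) ⊇ FIRST(a) = {a}; new: +{a}
  S→a C: FOLLOW(C) ⊇ FOLLOW(S) ⊇ {$}; new: +{$}
  S→c A: FOLLOW(A) ⊇ FOLLOW(S) ⊇ {$}; new: +{$}
  FOLLOW[S]={$}  FOLLOW[A]={$}  FOLLOW[B]={a}  FOLLOW[C]={$}
iter 2: — fixpoint
  FOLLOW[S]={$}  FOLLOW[A]={$}  FOLLOW[B]={a}  FOLLOW[C]={$}

FOLLOW(B) = ["a"]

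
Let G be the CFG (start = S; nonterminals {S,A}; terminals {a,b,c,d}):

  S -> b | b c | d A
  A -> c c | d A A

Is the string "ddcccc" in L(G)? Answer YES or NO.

CNF form of G:
  S -> T1 A | T2 T0 | b
  A -> T0 T0 | T1 X3
  T0 -> c
  T1 -> d
  T2 -> b
  X3 -> A A

Fill CYK table bottom-up:
  cell(0,0) d: {T1}  orig:{}
  cell(1,1) d: {T1}  orig:{}
  cell(2,2) c: {T0}  orig:{}
  cell(3,3) c: {T0}  orig:{}
  cell(4,4) c: {T0}  orig:{}
  cell(5,5) c: {T0}  orig:{}
  cell(0,1) dd: ∅
  cell(1,2) dc: ∅
  cell(2,3) cc: {A}
  cell(3,4) cc: {A}
  cell(4,5) cc: {A}
  cell(0,2) ddc: ∅
  cell(1,3) dcc: {S}
  cell(2,4) ccc: ∅
  cell(3,5) ccc: ∅
  cell(0,3) ddcc: ∅
  cell(1,4) dccc: ∅
  cell(2,5) cccc: {X3}  orig:{}
  cell(0,4) ddccc: ∅
  cell(1,5) dcccc: {A}
  cell(0,5) ddcccc: {S}

S ∈ T[0,5] ⇒ YES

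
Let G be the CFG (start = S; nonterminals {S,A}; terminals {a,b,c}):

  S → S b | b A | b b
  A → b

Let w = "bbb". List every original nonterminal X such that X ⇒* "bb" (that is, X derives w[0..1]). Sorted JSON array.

Convert to CNF:
  S -> S T0 | T0 A | T0 T0
  A -> b
  T0 -> b

CYK fill, restricted to cells inside w[0..1]:
  [0..0]={A,T0}  "b"  orig:{A}
  [1..1]={A,T0}  "b"  orig:{A}
  [0..1]={S}  "bb"

Original NTs in T[0,1] deriving "bb": ["S"]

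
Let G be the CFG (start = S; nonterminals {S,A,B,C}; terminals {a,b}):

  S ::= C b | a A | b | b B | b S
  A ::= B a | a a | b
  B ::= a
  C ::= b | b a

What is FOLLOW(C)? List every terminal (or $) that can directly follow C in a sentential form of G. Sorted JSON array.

Compute FIRST by fixpoint:
iter 1:
  A via A→a a: +{a}
  A via A→b: +{b}
  B via B→a: +{a}
  C via C→b: +{b}
  S via S→C b: +{b}
  S via S→a A: +{a}
  FIRST[S]={a,b}  FIRST[A]={a,b}  FIRST[B]={a}  FIRST[C]={b}
iter 2: done
  FIRST[S]={a,b}  FIRST[A]={a,b}  FIRST[B]={a}  FIRST[C]={b}

FOLLOW iteration:
seed FOLLOW(S) with $
round 1:
  A→B a: FOLLOW(B) ⊇ FIRST(a) = {a}; new: +{a}
  S→C b: FOLLOW(C) ⊇ FIRST(b) = {b}; new: +{b}
  S→a A: FOLLOW(A) ⊇ FOLLOW(S) ⊇ {$}; new: +{$}
  S→b B: FOLLOW(B) ⊇ FOLLOW(S) ⊇ {$}; new: +{$}
  FOLLOW(S)={$}  FOLLOW(A)={$}  FOLLOW(B)={$,a}  FOLLOW(C)={b}
round 2: (no change)
  FOLLOW(S)={$}  FOLLOW(A)={$}  FOLLOW(B)={$,a}  FOLLOW(C)={b}

FOLLOW(C) = ["b"]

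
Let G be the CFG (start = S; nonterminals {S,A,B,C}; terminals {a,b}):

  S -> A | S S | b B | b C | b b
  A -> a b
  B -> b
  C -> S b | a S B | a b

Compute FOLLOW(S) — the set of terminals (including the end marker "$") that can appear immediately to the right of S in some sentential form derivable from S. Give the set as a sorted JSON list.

FIRST iteration:
iter 1:
  A via A→a b: +{a}
  B via B→b: +{b}
  C via C→a S B: +{a}
  S via S→A: +{a}
  S via S→b B: +{b}
  FIRST(S)={a,b}  FIRST(A)={a}  FIRST(B)={b}  FIRST(C)={a}
iter 2:
  C via C→S b: +{b}
  FIRST(S)={a,b}  FIRST(A)={a}  FIRST(B)={b}  FIRST(C)={a,b}
iter 3: — fixpoint
  FIRST(S)={a,b}  FIRST(A)={a}  FIRST(B)={b}  FIRST(C)={a,b}

FOLLOW sets:
seed FOLLOW(S) with $
iter 1:
  C→S b: FOLLOW(S) ⊇ FIRST(b) = {b}; new: +{b}
  S→A: FOLLOW(A) ⊇ FOLLOW(S) ⊇ {$,b}; new: +{$,b}
  S→S S: FOLLOW(S) ⊇ FIRST(S) = {a,b}; new: +{a}
  S→b B: FOLLOW(B) ⊇ FOLLOW(S) ⊇ {$,a,b}; new: +{$,a,b}
  S→b C: FOLLOW(C) ⊇ FOLLOW(S) ⊇ {$,a,b}; new: +{$,a,b}
  FOLLOW[S]={$,a,b}  FOLLOW[A]={$,b}  FOLLOW[B]={$,a,b}  FOLLOW[C]={$,a,b}
iter 2:
  S→A: FOLLOW(A) ⊇ FOLLOW(S) ⊇ {$,a,b}; new: +{a}
  FOLLOW[S]={$,a,b}  FOLLOW[A]={$,a,b}  FOLLOW[B]={$,a,b}  FOLLOW[C]={$,a,b}
iter 3: — fixpoint
  FOLLOW[S]={$,a,b}  FOLLOW[A]={$,a,b}  FOLLOW[B]={$,a,b}  FOLLOW[C]={$,a,b}

FOLLOW(S) = ["$", "a", "b"]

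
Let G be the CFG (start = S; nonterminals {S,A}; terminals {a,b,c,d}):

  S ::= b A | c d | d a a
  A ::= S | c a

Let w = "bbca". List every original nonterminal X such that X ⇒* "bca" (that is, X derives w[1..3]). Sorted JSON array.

Convert to CNF:
  S -> T0 A | T1 T3 | T3 X5
  A -> T0 A | T1 T2 | T1 T3 | T3 X4
  T0 -> b
  T1 -> c
  T2 -> a
  T3 -> d
  X4 -> T2 T2
  X5 -> T2 T2

CYK table (by increasing span) (cells [i..j] with 1 ≤ i ≤ j ≤ 3 only):
  cell(1,1) b: {T0}  orig:{}
  cell(2,2) c: {T1}  orig:{}
  cell(3,3) a: {T2}  orig:{}
  cell(1,2) bc: ∅
  cell(2,3) ca: {A}
  cell(1,3) bca: {A,S}

Original NTs in T[1,3] deriving "bca": ["A", "S"]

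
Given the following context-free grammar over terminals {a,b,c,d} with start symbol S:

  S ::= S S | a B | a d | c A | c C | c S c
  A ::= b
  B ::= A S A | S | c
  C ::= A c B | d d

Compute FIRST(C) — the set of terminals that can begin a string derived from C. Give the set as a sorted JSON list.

FIRST iteration:
pass 1:
  A via A→b: +{b}
  B via B→A S A: +{b}
  B via B→c: +{c}
  C via C→A c B: +{b}
  C via C→d d: +{d}
  S via S→a B: +{a}
  S via S→c A: +{c}
  S: {a,c}  A: {b}  B: {b,c}  C: {b,d}
pass 2:
  B via B→S: +{a}
  S: {a,c}  A: {b}  B: {a,b,c}  C: {b,d}
pass 3: — fixpoint
  S: {a,c}  A: {b}  B: {a,b,c}  C: {b,d}

FIRST(C) = ["b", "d"]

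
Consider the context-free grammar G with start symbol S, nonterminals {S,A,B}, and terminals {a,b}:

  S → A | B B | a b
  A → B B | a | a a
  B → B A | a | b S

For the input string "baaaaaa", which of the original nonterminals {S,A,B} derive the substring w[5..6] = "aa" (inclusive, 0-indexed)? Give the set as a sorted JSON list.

Convert to CNF:
  S -> B B | T0 T0 | T0 T1 | a
  A -> B B | T0 T0 | a
  B -> B A | T1 S | a
  T0 -> a
  T1 -> b

Fill CYK table bottom-up, restricted to cells inside w[5..6]:
  T[5,5] 'a' = {A,B,S,T0}  orig:{A,B,S}
  T[6,6] 'a' = {A,B,S,T0}  orig:{A,B,S}
  T[5,6] 'aa' = {A,B,S}

Original NTs in T[5,6] deriving "aa": ["A", "B", "S"]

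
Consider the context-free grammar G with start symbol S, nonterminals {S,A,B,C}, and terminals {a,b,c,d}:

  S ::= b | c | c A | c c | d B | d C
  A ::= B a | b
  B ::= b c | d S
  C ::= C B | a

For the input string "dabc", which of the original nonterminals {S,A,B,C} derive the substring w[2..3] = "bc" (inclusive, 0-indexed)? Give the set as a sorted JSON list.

CNF form of G:
  S -> T2 A | T2 T2 | T3 B | T3 C | b | c
  A -> B T0 | b
  B -> T1 T2 | T3 S
  C -> C B | a
  T0 -> a
  T1 -> b
  T2 -> c
  T3 -> d

CYK fill (cells [i..j] with 2 ≤ i ≤ j ≤ 3 only):
  cell(2,2) b: {A,S,T1}  orig:{A,S}
  cell(3,3) c: {S,T2}  orig:{S}
  cell(2,3) bc: {B}

Original NTs in T[2,3] deriving "bc": ["B"]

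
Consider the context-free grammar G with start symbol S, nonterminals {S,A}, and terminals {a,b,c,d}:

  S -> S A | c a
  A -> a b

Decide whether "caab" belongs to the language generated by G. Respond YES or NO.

Convert to CNF:
  S -> S A | T2 T0
  A -> T0 T1
  T0 -> a
  T1 -> b
  T2 -> c

CYK table (by increasing span):
  cell(0,0) c: {T2}  orig:{}
  cell(1,1) a: {T0}  orig:{}
  cell(2,2) a: {T0}  orig:{}
  cell(3,3) b: {T1}  orig:{}
  cell(0,1) ca: {S}
  cell(1,2) aa: ∅
  cell(2,3) ab: {A}
  cell(0,2) caa: ∅
  cell(1,3) aab: ∅
  cell(0,3) caab: {S}

S ∈ T[0,3] ⇒ YES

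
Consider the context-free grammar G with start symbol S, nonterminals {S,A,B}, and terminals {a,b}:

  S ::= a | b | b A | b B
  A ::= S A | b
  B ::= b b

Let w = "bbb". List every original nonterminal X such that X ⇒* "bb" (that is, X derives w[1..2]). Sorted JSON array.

CNF form of G:
  S -> T0 A | T0 B | a | b
  A -> S A | b
  B -> T0 T0
  T0 -> b

CYK table (by increasing span) — only the sub-triangle for w[1..2]:
  T[1,1] 'b' = {A,S,T0}  orig:{A,S}
  T[2,2] 'b' = {A,S,T0}  orig:{A,S}
  T[1,2] 'bb' = {A,B,S}

Original NTs in T[1,2] deriving "bb": ["A", "B", "S"]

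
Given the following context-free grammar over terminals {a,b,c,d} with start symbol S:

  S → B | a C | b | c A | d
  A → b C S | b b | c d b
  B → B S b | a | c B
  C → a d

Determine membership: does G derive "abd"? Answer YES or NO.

Convert to CNF:
  S -> B X7 | T1 A | T1 B | T3 C | a | b | d
  A -> T0 T0 | T0 X4 | T1 X5
  B -> B X6 | T1 B | a
  C -> T3 T2
  T0 -> b
  T1 -> c
  T2 -> d
  T3 -> a
  X4 -> C S
  X5 -> T2 T0
  X6 -> S T0
  X7 -> S T0

Fill CYK table bottom-up:
  [0..0]={B,S,T3}  "a"  orig:{B,S}
  [1..1]={S,T0}  "b"  orig:{S}
  [2..2]={S,T2}  "d"  orig:{S}
  [0..1]={X6,X7}  "ab"  orig:{}
  [1..2]=∅  "bd"
  [0..2]=∅  "abd"

S ∉ T[0,2] ⇒ NO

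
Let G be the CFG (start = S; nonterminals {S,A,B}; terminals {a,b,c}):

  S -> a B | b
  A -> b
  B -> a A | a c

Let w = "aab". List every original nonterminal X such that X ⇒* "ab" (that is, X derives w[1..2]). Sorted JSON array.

CNF form of G:
  S -> T0 B | b
  A -> b
  B -> T0 A | T0 T1
  T0 -> a
  T1 -> c

CYK fill (cells [i..j] with 1 ≤ i ≤ j ≤ 2 only):
  T[1,1] 'a' = {T0}  orig:{}
  T[2,2] 'b' = {A,S}
  T[1,2] 'ab' = {B}

Original NTs in T[1,2] deriving "ab": ["B"]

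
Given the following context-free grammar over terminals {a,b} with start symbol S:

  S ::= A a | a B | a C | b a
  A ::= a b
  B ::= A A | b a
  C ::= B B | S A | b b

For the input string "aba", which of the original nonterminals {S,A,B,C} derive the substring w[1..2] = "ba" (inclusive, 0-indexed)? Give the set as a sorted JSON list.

CNF form of G:
  S -> A T0 | T0 B | T0 C | T1 T0
  A -> T0 T1
  B -> A A | T1 T0
  C -> B B | S A | T1 T1
  T0 -> a
  T1 -> b

CYK table (by increasing span), restricted to cells inside w[1..2]:
  T[1,1] 'b' = {T1}  orig:{}
  T[2,2] 'a' = {T0}  orig:{}
  T[1,2] 'ba' = {B,S}

Original NTs in T[1,2] deriving "ba": ["B", "S"]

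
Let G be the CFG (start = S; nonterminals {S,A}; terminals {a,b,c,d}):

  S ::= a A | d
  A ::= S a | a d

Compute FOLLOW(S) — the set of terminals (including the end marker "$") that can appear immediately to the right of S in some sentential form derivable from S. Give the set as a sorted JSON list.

FIRST iteration:
pass 1:
  A via A→a d: +{a}
  S via S→a A: +{a}
  S via S→d: +{d}
  FIRST[S]={a,d}  FIRST[A]={a}
pass 2:
  A via A→S a: +{d}
  FIRST[S]={a,d}  FIRST[A]={a,d}
pass 3: (no change)
  FIRST[S]={a,d}  FIRST[A]={a,d}

FOLLOW sets:
seed FOLLOW(S) with $
round 1:
  A→S a: FOLLOW(S) ⊇ FIRST(a) = {a}; new: +{a}
  S→a A: FOLLOW(A) ⊇ FOLLOW(S) ⊇ {$,a}; new: +{$,a}
  FOLLOW[S]={$,a}  FOLLOW[A]={$,a}
round 2: (no change)
  FOLLOW[S]={$,a}  FOLLOW[A]={$,a}

FOLLOW(S) = ["$", "a"]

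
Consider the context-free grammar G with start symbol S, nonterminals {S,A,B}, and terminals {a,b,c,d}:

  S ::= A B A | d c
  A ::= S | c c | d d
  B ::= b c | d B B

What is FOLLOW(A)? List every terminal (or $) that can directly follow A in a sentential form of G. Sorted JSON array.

FIRST sets, iterate to fixpoint:
[1]
  A via A→c c: +{c}
  A via A→d d: +{d}
  B via B→b c: +{b}
  B via B→d B B: +{d}
  S via S→A B A: +{c,d}
  FIRST(S)={c,d}  FIRST(A)={c,d}  FIRST(B)={b,d}
[2] (stable)
  FIRST(S)={c,d}  FIRST(A)={c,d}  FIRST(B)={b,d}

FOLLOW sets:
FOLLOW(S) := {$}
[1]
  B→d B B: FOLLOW(B) ⊇ FIRST(B) = {b,d}; new: +{b,d}
  S→A B A: FOLLOW(A) ⊇ FIRST(B) = {b,d}; new: +{b,d}
  S→A B A: FOLLOW(B) ⊇ FIRST(A) = {c,d}; new: +{c}
  S→A B A: FOLLOW(A) ⊇ FOLLOW(S) ⊇ {$}; new: +{$}
  S: {$}  A: {$,b,d}  B: {b,c,d}
[2]
  A→S: FOLLOW(S) ⊇ FOLLOW(A) ⊇ {$,b,d}; new: +{b,d}
  S: {$,b,d}  A: {$,b,d}  B: {b,c,d}
[3] (stable)
  S: {$,b,d}  A: {$,b,d}  B: {b,c,d}

FOLLOW(A) = ["$", "b", "d"]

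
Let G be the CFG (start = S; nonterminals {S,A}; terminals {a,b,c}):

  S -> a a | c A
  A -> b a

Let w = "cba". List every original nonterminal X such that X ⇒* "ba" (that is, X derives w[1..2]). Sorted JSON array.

CNF form of G:
  S -> T1 T1 | T2 A
  A -> T0 T1
  T0 -> b
  T1 -> a
  T2 -> c

CYK table (by increasing span) (cells [i..j] with 1 ≤ i ≤ j ≤ 2 only):
  [1..1]={T0}  "b"  orig:{}
  [2..2]={T1}  "a"  orig:{}
  [1..2]={A}  "ba"

Original NTs in T[1,2] deriving "ba": ["A"]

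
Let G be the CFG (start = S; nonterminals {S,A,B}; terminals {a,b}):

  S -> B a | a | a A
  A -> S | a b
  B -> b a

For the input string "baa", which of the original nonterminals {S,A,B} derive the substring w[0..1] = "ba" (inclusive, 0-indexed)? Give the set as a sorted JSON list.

Convert to CNF:
  S -> B T0 | T0 A | a
  A -> B T0 | T0 A | T0 T1 | a
  B -> T1 T0
  T0 -> a
  T1 -> b

CYK fill — only the sub-triangle for w[0..1]:
  T[0,0] 'b' = {T1}  orig:{}
  T[1,1] 'a' = {A,S,T0}  orig:{A,S}
  T[0,1] 'ba' = {B}

Original NTs in T[0,1] deriving "ba": ["B"]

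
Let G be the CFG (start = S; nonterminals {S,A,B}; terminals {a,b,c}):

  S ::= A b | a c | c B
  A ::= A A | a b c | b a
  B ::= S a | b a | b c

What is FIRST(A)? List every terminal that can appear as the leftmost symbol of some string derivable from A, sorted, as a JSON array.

FIRST sets, iterate to fixpoint:
pass 1:
  A via A→a b c: +{a}
  A via A→b a: +{b}
  B via B→b a: +{b}
  S via S→A b: +{a,b}
  S via S→c B: +{c}
  S: {a,b,c}  A: {a,b}  B: {b}
pass 2:
  B via B→S a: +{a,c}
  S: {a,b,c}  A: {a,b}  B: {a,b,c}
pass 3: (stable)
  S: {a,b,c}  A: {a,b}  B: {a,b,c}

FIRST(A) = ["a", "b"]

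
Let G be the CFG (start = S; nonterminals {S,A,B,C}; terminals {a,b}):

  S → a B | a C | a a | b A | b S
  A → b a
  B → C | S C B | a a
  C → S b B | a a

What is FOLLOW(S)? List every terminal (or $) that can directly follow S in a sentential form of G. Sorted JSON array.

Compute FIRST by fixpoint:
pass 1:
  A via A→b a: +{b}
  B via B→a a: +{a}
  C via C→a a: +{a}
  S via S→a B: +{a}
  S via S→b A: +{b}
  FIRST[S]={a,b}  FIRST[A]={b}  FIRST[B]={a}  FIRST[C]={a}
pass 2:
  B via B→S C B: +{b}
  C via C→S b B: +{b}
  FIRST[S]={a,b}  FIRST[A]={b}  FIRST[B]={a,b}  FIRST[C]={a,b}
pass 3: — fixpoint
  FIRST[S]={a,b}  FIRST[A]={b}  FIRST[B]={a,b}  FIRST[C]={a,b}

Compute FOLLOW by fixpoint:
initialize: $ ∈ FOLLOW(S)
pass 1:
  B→S C B: FOLLOW(S) ⊇ FIRST(C) = {a,b}; new: +{a,b}
  B→S C B: FOLLOW(C) ⊇ FIRST(B) = {a,b}; new: +{a,b}
  C→S b B: FOLLOW(B) ⊇ FOLLOW(C) ⊇ {a,b}; new: +{a,b}
  S→a B: FOLLOW(B) ⊇ FOLLOW(S) ⊇ {$,a,b}; new: +{$}
  S→a C: FOLLOW(C) ⊇ FOLLOW(S) ⊇ {$,a,b}; new: +{$}
  S→b A: FOLLOW(A) ⊇ FOLLOW(S) ⊇ {$,a,b}; new: +{$,a,b}
  FOLLOW[S]={$,a,b}  FOLLOW[A]={$,a,b}  FOLLOW[B]={$,a,b}  FOLLOW[C]={$,a,b}
pass 2: — fixpoint
  FOLLOW[S]={$,a,b}  FOLLOW[A]={$,a,b}  FOLLOW[B]={$,a,b}  FOLLOW[C]={$,a,b}

FOLLOW(S) = ["$", "a", "b"]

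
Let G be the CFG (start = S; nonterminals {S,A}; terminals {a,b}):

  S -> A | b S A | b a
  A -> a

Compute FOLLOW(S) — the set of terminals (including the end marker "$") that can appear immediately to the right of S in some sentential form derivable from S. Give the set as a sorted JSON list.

Compute FIRST by fixpoint:
iter 1:
  A via A→a: +{a}
  S via S→A: +{a}
  S via S→b S A: +{b}
  S: {a,b}  A: {a}
iter 2: — fixpoint
  S: {a,b}  A: {a}

Compute FOLLOW by fixpoint:
initialize: $ ∈ FOLLOW(S)
round 1:
  S→A: FOLLOW(A) ⊇ FOLLOW(S) ⊇ {$}; new: +{$}
  S→b S A: FOLLOW(S) ⊇ FIRST(A) = {a}; new: +{a}
  S→b S A: FOLLOW(A) ⊇ FOLLOW(S) ⊇ {$,a}; new: +{a}
  FOLLOW(S)={$,a}  FOLLOW(A)={$,a}
round 2: (no change)
  FOLLOW(S)={$,a}  FOLLOW(A)={$,a}

FOLLOW(S) = ["$", "a"]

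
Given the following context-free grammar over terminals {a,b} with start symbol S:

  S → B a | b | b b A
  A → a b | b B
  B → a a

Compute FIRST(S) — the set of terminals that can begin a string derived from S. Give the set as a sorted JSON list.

Compute FIRST by fixpoint:
[1]
  A via A→a b: +{a}
  A via A→b B: +{b}
  B via B→a a: +{a}
  S via S→B a: +{a}
  S via S→b: +{b}
  FIRST(S)={a,b}  FIRST(A)={a,b}  FIRST(B)={a}
[2] (no change)
  FIRST(S)={a,b}  FIRST(A)={a,b}  FIRST(B)={a}

FIRST(S) = ["a", "b"]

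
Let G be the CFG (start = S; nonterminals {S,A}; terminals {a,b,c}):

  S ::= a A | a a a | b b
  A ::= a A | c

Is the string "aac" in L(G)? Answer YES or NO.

CNF form of G:
  S -> T0 A | T0 X2 | T1 T1
  A -> T0 A | c
  T0 -> a
  T1 -> b
  X2 -> T0 T0

CYK fill:
  cell(0,0) a: {T0}  orig:{}
  cell(1,1) a: {T0}  orig:{}
  cell(2,2) c: {A}
  cell(0,1) aa: {X2}  orig:{}
  cell(1,2) ac: {A,S}
  cell(0,2) aac: {A,S}

S ∈ T[0,2] ⇒ YES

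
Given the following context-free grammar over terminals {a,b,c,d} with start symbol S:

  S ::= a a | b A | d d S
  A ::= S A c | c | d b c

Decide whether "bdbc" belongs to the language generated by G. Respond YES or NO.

CNF form of G:
  S -> T1 X6 | T2 A | T3 T3
  A -> S X4 | T1 X5 | c
  T0 -> c
  T1 -> d
  T2 -> b
  T3 -> a
  X4 -> A T0
  X5 -> T2 T0
  X6 -> T1 S

CYK fill:
  T[0,0] 'b' = {T2}  orig:{}
  T[1,1] 'd' = {T1}  orig:{}
  T[2,2] 'b' = {T2}  orig:{}
  T[3,3] 'c' = {A,T0}  orig:{A}
  T[0,1] 'bd' = ∅
  T[1,2] 'db' = ∅
  T[2,3] 'bc' = {S,X5}  orig:{S}
  T[0,2] 'bdb' = ∅
  T[1,3] 'dbc' = {A,X6}  orig:{A}
  T[0,3] 'bdbc' = {S}

S ∈ T[0,3] ⇒ YES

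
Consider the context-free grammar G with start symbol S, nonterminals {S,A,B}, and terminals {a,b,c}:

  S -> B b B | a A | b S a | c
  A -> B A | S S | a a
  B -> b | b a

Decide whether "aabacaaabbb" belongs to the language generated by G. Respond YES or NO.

CNF form of G:
  S -> B X2 | T0 A | T1 X3 | c
  A -> B A | S S | T0 T0
  B -> T1 T0 | b
  T0 -> a
  T1 -> b
  X2 -> T1 B
  X3 -> S T0

Fill CYK table bottom-up:
  cell(0,0) a: {T0}  orig:{}
  cell(1,1) a: {T0}  orig:{}
  cell(2,2) b: {B,T1}  orig:{B}
  cell(3,3) a: {T0}  orig:{}
  cell(4,4) c: {S}
  cell(5,5) a: {T0}  orig:{}
  cell(6,6) a: {T0}  orig:{}
  cell(7,7) a: {T0}  orig:{}
  cell(8,8) b: {B,T1}  orig:{B}
  cell(9,9) b: {B,T1}  orig:{B}
  cell(10,10) b: {B,T1}  orig:{B}
  cell(0,1) aa: {A}
  cell(1,2) ab: ∅
  cell(2,3) ba: {B}
  cell(3,4) ac: ∅
  cell(4,5) ca: {X3}  orig:{}
  cell(5,6) aa: {A}
  cell(6,7) aa: {A}
  cell(7,8) ab: ∅
  cell(8,9) bb: {X2}  orig:{}
  cell(9,10) bb: {X2}  orig:{}
  cell(0,2) aab: ∅
  cell(1,3) aba: ∅
  cell(2,4) bac: ∅
  cell(3,5) aca: ∅
  cell(4,6) caa: ∅
  cell(5,7) aaa: {S}
  cell(6,8) aab: ∅
  cell(7,9) abb: ∅
  cell(8,10) bbb: {S}
  cell(0,3) aaba: ∅
  cell(1,4) abac: ∅
  cell(2,5) baca: ∅
  cell(3,6) acaa: ∅
  cell(4,7) caaa: {A}
  cell(5,8) aaab: ∅
  cell(6,9) aabb: ∅
  cell(7,10) abbb: ∅
  cell(0,4) aabac: ∅
  cell(1,5) abaca: ∅
  cell(2,6) bacaa: ∅
  cell(3,7) acaaa: {S}
  cell(4,8) caaab: ∅
  cell(5,9) aaabb: ∅
  cell(6,10) aabbb: ∅
  cell(0,5) aabaca: ∅
  cell(1,6) abacaa: ∅
  cell(2,7) bacaaa: {A}
  cell(3,8) acaaab: ∅
  cell(4,9) caaabb: ∅
  cell(5,10) aaabbb: {A}
  cell(0,6) aabacaa: ∅
  cell(1,7) abacaaa: {S}
  cell(2,8) bacaaab: ∅
  cell(3,9) acaaabb: ∅
  cell(4,10) caaabbb: ∅
  cell(0,7) aabacaaa: ∅
  cell(1,8) abacaaab: ∅
  cell(2,9) bacaaabb: ∅
  cell(3,10) acaaabbb: {A}
  cell(0,8) aabacaaab: ∅
  cell(1,9) abacaaabb: ∅
  cell(2,10) bacaaabbb: {A}
  cell(0,9) aabacaaabb: ∅
  cell(1,10) abacaaabbb: {A,S}
  cell(0,10) aabacaaabbb: {S}

S ∈ T[0,10] ⇒ YES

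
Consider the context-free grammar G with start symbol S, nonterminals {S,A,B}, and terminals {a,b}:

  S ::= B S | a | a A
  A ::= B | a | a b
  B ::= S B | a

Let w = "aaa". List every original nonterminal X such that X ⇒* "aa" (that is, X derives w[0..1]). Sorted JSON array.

CNF form of G:
  S -> B S | T0 A | a
  A -> S B | T0 T1 | a
  B -> S B | a
  T0 -> a
  T1 -> b

Fill CYK table bottom-up — only the sub-triangle for w[0..1]:
  T[0,0] 'a' = {A,B,S,T0}  orig:{A,B,S}
  T[1,1] 'a' = {A,B,S,T0}  orig:{A,B,S}
  T[0,1] 'aa' = {A,B,S}

Original NTs in T[0,1] deriving "aa": ["A", "B", "S"]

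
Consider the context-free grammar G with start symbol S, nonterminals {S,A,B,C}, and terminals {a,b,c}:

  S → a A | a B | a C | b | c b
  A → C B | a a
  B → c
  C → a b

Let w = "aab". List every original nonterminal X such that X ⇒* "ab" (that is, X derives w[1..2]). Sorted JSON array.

CNF form of G:
  S -> T0 A | T0 B | T0 C | T2 T1 | b
  A -> C B | T0 T0
  B -> c
  C -> T0 T1
  T0 -> a
  T1 -> b
  T2 -> c

CYK fill — only the sub-triangle for w[1..2]:
  [1..1]={T0}  "a"  orig:{}
  [2..2]={S,T1}  "b"  orig:{S}
  [1..2]={C}  "ab"

Original NTs in T[1,2] deriving "ab": ["C"]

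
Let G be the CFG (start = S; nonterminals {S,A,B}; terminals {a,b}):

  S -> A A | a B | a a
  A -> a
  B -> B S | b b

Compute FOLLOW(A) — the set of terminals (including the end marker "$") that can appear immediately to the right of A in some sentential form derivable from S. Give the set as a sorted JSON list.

FIRST sets, iterate to fixpoint:
iter 1:
  A via A→a: +{a}
  B via B→b b: +{b}
  S via S→A A: +{a}
  S: {a}  A: {a}  B: {b}
iter 2: — fixpoint
  S: {a}  A: {a}  B: {b}

FOLLOW iteration:
initialize: $ ∈ FOLLOW(S)
[1]
  B→B S: FOLLOW(B) ⊇ FIRST(S) = {a}; new: +{a}
  B→B S: FOLLOW(S) ⊇ FOLLOW(B) ⊇ {a}; new: +{a}
  S→A A: FOLLOW(A) ⊇ FIRST(A) = {a}; new: +{a}
  S→A A: FOLLOW(A) ⊇ FOLLOW(S) ⊇ {$,a}; new: +{$}
  S→a B: FOLLOW(B) ⊇ FOLLOW(S) ⊇ {$,a}; new: +{$}
  S: {$,a}  A: {$,a}  B: {$,a}
[2] (stable)
  S: {$,a}  A: {$,a}  B: {$,a}

FOLLOW(A) = ["$", "a"]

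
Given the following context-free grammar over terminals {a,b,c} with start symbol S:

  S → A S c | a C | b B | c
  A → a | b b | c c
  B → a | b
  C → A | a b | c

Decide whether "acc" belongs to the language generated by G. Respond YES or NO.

Convert to CNF:
  S -> A X3 | T0 B | T2 C | c
  A -> T0 T0 | T1 T1 | a
  B -> a | b
  C -> T0 T0 | T1 T1 | T2 T0 | a | c
  T0 -> b
  T1 -> c
  T2 -> a
  X3 -> S T1

CYK fill:
  cell(0,0) a: {A,B,C,T2}  orig:{A,B,C}
  cell(1,1) c: {C,S,T1}  orig:{C,S}
  cell(2,2) c: {C,S,T1}  orig:{C,S}
  cell(0,1) ac: {S}
  cell(1,2) cc: {A,C,X3}  orig:{A,C}
  cell(0,2) acc: {S,X3}  orig:{S}

S ∈ T[0,2] ⇒ YES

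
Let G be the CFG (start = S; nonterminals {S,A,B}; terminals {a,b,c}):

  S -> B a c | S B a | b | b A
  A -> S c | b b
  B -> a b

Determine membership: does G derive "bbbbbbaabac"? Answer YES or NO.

CNF form of G:
  S -> B X3 | S X4 | T1 A | b
  A -> S T0 | T1 T1
  B -> T2 T1
  T0 -> c
  T1 -> b
  T2 -> a
  X3 -> T2 T0
  X4 -> B T2

Fill CYK table bottom-up:
  cell(0,0) b: {S,T1}  orig:{S}
  cell(1,1) b: {S,T1}  orig:{S}
  cell(2,2) b: {S,T1}  orig:{S}
  cell(3,3) b: {S,T1}  orig:{S}
  cell(4,4) b: {S,T1}  orig:{S}
  cell(5,5) b: {S,T1}  orig:{S}
  cell(6,6) a: {T2}  orig:{}
  cell(7,7) a: {T2}  orig:{}
  cell(8,8) b: {S,T1}  orig:{S}
  cell(9,9) a: {T2}  orig:{}
  cell(10,10) c: {T0}  orig:{}
  cell(0,1) bb: {A}
  cell(1,2) bb: {A}
  cell(2,3) bb: {A}
  cell(3,4) bb: {A}
  cell(4,5) bb: {A}
  cell(5,6) ba: ∅
  cell(6,7) aa: ∅
  cell(7,8) ab: {B}
  cell(8,9) ba: ∅
  cell(9,10) ac: {X3}  orig:{}
  cell(0,2) bbb: {S}
  cell(1,3) bbb: {S}
  cell(2,4) bbb: {S}
  cell(3,5) bbb: {S}
  cell(4,6) bba: ∅
  cell(5,7) baa: ∅
  cell(6,8) aab: ∅
  cell(7,9) aba: {X4}  orig:{}
  cell(8,10) bac: ∅
  cell(0,3) bbbb: ∅
  cell(1,4) bbbb: ∅
  cell(2,5) bbbb: ∅
  cell(3,6) bbba: ∅
  cell(4,7) bbaa: ∅
  cell(5,8) baab: ∅
  cell(6,9) aaba: ∅
  cell(7,10) abac: {S}
  cell(0,4) bbbbb: ∅
  cell(1,5) bbbbb: ∅
  cell(2,6) bbbba: ∅
  cell(3,7) bbbaa: ∅
  cell(4,8) bbaab: ∅
  cell(5,9) baaba: ∅
  cell(6,10) aabac: ∅
  cell(0,5) bbbbbb: ∅
  cell(1,6) bbbbba: ∅
  cell(2,7) bbbbaa: ∅
  cell(3,8) bbbaab: ∅
  cell(4,9) bbaaba: ∅
  cell(5,10) baabac: ∅
  cell(0,6) bbbbbba: ∅
  cell(1,7) bbbbbaa: ∅
  cell(2,8) bbbbaab: ∅
  cell(3,9) bbbaaba: ∅
  cell(4,10) bbaabac: ∅
  cell(0,7) bbbbbbaa: ∅
  cell(1,8) bbbbbaab: ∅
  cell(2,9) bbbbaaba: ∅
  cell(3,10) bbbaabac: ∅
  cell(0,8) bbbbbbaab: ∅
  cell(1,9) bbbbbaaba: ∅
  cell(2,10) bbbbaabac: ∅
  cell(0,9) bbbbbbaaba: ∅
  cell(1,10) bbbbbaabac: ∅
  cell(0,10) bbbbbbaabac: ∅

S ∉ T[0,10] ⇒ NO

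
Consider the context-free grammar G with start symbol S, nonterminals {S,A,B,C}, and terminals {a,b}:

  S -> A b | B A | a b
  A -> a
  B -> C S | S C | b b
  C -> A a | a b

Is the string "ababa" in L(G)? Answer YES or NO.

CNF form of G:
  S -> A T0 | B A | T1 T0
  A -> a
  B -> C S | S C | T0 T0
  C -> A T1 | T1 T0
  T0 -> b
  T1 -> a

CYK fill:
  cell(0,0) a: {A,T1}  orig:{A}
  cell(1,1) b: {T0}  orig:{}
  cell(2,2) a: {A,T1}  orig:{A}
  cell(3,3) b: {T0}  orig:{}
  cell(4,4) a: {A,T1}  orig:{A}
  cell(0,1) ab: {C,S}
  cell(1,2) ba: ∅
  cell(2,3) ab: {C,S}
  cell(3,4) ba: ∅
  cell(0,2) aba: ∅
  cell(1,3) bab: ∅
  cell(2,4) aba: ∅
  cell(0,3) abab: {B}
  cell(1,4) baba: ∅
  cell(0,4) ababa: {S}

S ∈ T[0,4] ⇒ YES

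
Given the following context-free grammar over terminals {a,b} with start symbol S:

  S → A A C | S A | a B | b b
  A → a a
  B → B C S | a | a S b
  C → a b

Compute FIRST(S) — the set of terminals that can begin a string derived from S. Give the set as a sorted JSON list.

Compute FIRST by fixpoint:
[1]
  A via A→a a: +{a}
  B via B→a: +{a}
  C via C→a b: +{a}
  S via S→A A C: +{a}
  S via S→b b: +{b}
  S: {a,b}  A: {a}  B: {a}  C: {a}
[2] — fixpoint
  S: {a,b}  A: {a}  B: {a}  C: {a}

FIRST(S) = ["a", "b"]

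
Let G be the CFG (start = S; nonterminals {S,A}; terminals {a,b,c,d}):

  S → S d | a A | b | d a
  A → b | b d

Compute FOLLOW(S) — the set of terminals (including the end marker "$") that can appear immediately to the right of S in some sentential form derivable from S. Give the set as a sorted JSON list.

Compute FIRST by fixpoint:
[1]
  A via A→b: +{b}
  S via S→a A: +{a}
  S via S→b: +{b}
  S via S→d a: +{d}
  S: {a,b,d}  A: {b}
[2] — fixpoint
  S: {a,b,d}  A: {b}

FOLLOW iteration:
initialize: $ ∈ FOLLOW(S)
pass 1:
  S→S d: FOLLOW(S) ⊇ FIRST(d) = {d}; new: +{d}
  S→a A: FOLLOW(A) ⊇ FOLLOW(S) ⊇ {$,d}; new: +{$,d}
  FOLLOW(S)={$,d}  FOLLOW(A)={$,d}
pass 2: done
  FOLLOW(S)={$,d}  FOLLOW(A)={$,d}

FOLLOW(S) = ["$", "d"]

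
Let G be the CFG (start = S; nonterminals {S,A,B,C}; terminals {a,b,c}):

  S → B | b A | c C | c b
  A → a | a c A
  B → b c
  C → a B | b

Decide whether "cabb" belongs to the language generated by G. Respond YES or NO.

CNF form of G:
  S -> T1 C | T1 T2 | T2 A | T2 T1
  A -> T0 X3 | a
  B -> T2 T1
  C -> T0 B | b
  T0 -> a
  T1 -> c
  T2 -> b
  X3 -> T1 A

CYK fill:
  cell(0,0) c: {T1}  orig:{}
  cell(1,1) a: {A,T0}  orig:{A}
  cell(2,2) b: {C,T2}  orig:{C}
  cell(3,3) b: {C,T2}  orig:{C}
  cell(0,1) ca: {X3}  orig:{}
  cell(1,2) ab: ∅
  cell(2,3) bb: ∅
  cell(0,2) cab: ∅
  cell(1,3) abb: ∅
  cell(0,3) cabb: ∅

S ∉ T[0,3] ⇒ NO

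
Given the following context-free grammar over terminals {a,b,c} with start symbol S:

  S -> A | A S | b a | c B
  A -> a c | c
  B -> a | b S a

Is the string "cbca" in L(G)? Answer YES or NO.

CNF form of G:
  S -> A S | T0 T1 | T1 B | T2 T0 | c
  A -> T0 T1 | c
  B -> T2 X3 | a
  T0 -> a
  T1 -> c
  T2 -> b
  X3 -> S T0

CYK fill:
  T[0,0] 'c' = {A,S,T1}  orig:{A,S}
  T[1,1] 'b' = {T2}  orig:{}
  T[2,2] 'c' = {A,S,T1}  orig:{A,S}
  T[3,3] 'a' = {B,T0}  orig:{B}
  T[0,1] 'cb' = ∅
  T[1,2] 'bc' = ∅
  T[2,3] 'ca' = {S,X3}  orig:{S}
  T[0,2] 'cbc' = ∅
  T[1,3] 'bca' = {B}
  T[0,3] 'cbca' = {S}

S ∈ T[0,3] ⇒ YES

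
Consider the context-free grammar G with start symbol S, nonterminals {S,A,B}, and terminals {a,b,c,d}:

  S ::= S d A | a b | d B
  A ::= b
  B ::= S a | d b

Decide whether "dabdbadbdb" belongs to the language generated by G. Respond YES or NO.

Convert to CNF:
  S -> S X3 | T0 T2 | T1 B
  A -> b
  B -> S T0 | T1 T2
  T0 -> a
  T1 -> d
  T2 -> b
  X3 -> T1 A

CYK table (by increasing span):
  T[0,0] 'd' = {T1}  orig:{}
  T[1,1] 'a' = {T0}  orig:{}
  T[2,2] 'b' = {A,T2}  orig:{A}
  T[3,3] 'd' = {T1}  orig:{}
  T[4,4] 'b' = {A,T2}  orig:{A}
  T[5,5] 'a' = {T0}  orig:{}
  T[6,6] 'd' = {T1}  orig:{}
  T[7,7] 'b' = {A,T2}  orig:{A}
  T[8,8] 'd' = {T1}  orig:{}
  T[9,9] 'b' = {A,T2}  orig:{A}
  T[0,1] 'da' = ∅
  T[1,2] 'ab' = {S}
  T[2,3] 'bd' = ∅
  T[3,4] 'db' = {B,X3}  orig:{B}
  T[4,5] 'ba' = ∅
  T[5,6] 'ad' = ∅
  T[6,7] 'db' = {B,X3}  orig:{B}
  T[7,8] 'bd' = ∅
  T[8,9] 'db' = {B,X3}  orig:{B}
  T[0,2] 'dab' = ∅
  T[1,3] 'abd' = ∅
  T[2,4] 'bdb' = ∅
  T[3,5] 'dba' = ∅
  T[4,6] 'bad' = ∅
  T[5,7] 'adb' = ∅
  T[6,8] 'dbd' = ∅
  T[7,9] 'bdb' = ∅
  T[0,3] 'dabd' = ∅
  T[1,4] 'abdb' = {S}
  T[2,5] 'bdba' = ∅
  T[3,6] 'dbad' = ∅
  T[4,7] 'badb' = ∅
  T[5,8] 'adbd' = ∅
  T[6,9] 'dbdb' = ∅
  T[0,4] 'dabdb' = ∅
  T[1,5] 'abdba' = {B}
  T[2,6] 'bdbad' = ∅
  T[3,7] 'dbadb' = ∅
  T[4,8] 'badbd' = ∅
  T[5,9] 'adbdb' = ∅
  T[0,5] 'dabdba' = {S}
  T[1,6] 'abdbad' = ∅
  T[2,7] 'bdbadb' = ∅
  T[3,8] 'dbadbd' = ∅
  T[4,9] 'badbdb' = ∅
  T[0,6] 'dabdbad' = ∅
  T[1,7] 'abdbadb' = ∅
  T[2,8] 'bdbadbd' = ∅
  T[3,9] 'dbadbdb' = ∅
  T[0,7] 'dabdbadb' = {S}
  T[1,8] 'abdbadbd' = ∅
  T[2,9] 'bdbadbdb' = ∅
  T[0,8] 'dabdbadbd' = ∅
  T[1,9] 'abdbadbdb' = ∅
  T[0,9] 'dabdbadbdb' = {S}

S ∈ T[0,9] ⇒ YES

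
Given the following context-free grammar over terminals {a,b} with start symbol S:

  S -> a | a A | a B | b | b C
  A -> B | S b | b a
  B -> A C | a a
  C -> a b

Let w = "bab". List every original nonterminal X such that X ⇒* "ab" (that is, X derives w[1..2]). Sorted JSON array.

Convert to CNF:
  S -> T0 C | T1 A | T1 B | a | b
  A -> A C | S T0 | T0 T1 | T1 T1
  B -> A C | T1 T1
  C -> T1 T0
  T0 -> b
  T1 -> a

Fill CYK table bottom-up, restricted to cells inside w[1..2]:
  [1..1]={S,T1}  "a"  orig:{S}
  [2..2]={S,T0}  "b"  orig:{S}
  [1..2]={A,C}  "ab"

Original NTs in T[1,2] deriving "ab": ["A", "C"]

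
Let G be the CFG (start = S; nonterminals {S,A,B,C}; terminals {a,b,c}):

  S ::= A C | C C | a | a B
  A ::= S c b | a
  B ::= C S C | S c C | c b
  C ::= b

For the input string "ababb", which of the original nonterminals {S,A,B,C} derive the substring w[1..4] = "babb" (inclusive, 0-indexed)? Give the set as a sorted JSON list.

Convert to CNF:
  S -> A C | C C | T2 B | a
  A -> S X3 | a
  B -> C X4 | S X5 | T0 T1
  C -> b
  T0 -> c
  T1 -> b
  T2 -> a
  X3 -> T0 T1
  X4 -> S C
  X5 -> T0 C

Fill CYK table bottom-up — only the sub-triangle for w[1..4]:
  cell(1,1) b: {C,T1}  orig:{C}
  cell(2,2) a: {A,S,T2}  orig:{A,S}
  cell(3,3) b: {C,T1}  orig:{C}
  cell(4,4) b: {C,T1}  orig:{C}
  cell(1,2) ba: ∅
  cell(2,3) ab: {S,X4}  orig:{S}
  cell(3,4) bb: {S}
  cell(1,3) bab: {B}
  cell(2,4) abb: {X4}  orig:{}
  cell(1,4) babb: {B}

Original NTs in T[1,4] deriving "babb": ["B"]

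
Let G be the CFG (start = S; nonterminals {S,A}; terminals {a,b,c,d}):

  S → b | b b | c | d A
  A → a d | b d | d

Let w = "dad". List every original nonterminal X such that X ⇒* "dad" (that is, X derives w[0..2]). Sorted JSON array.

Convert to CNF:
  S -> T1 A | T2 T2 | b | c
  A -> T0 T1 | T2 T1 | d
  T0 -> a
  T1 -> d
  T2 -> b

Fill CYK table bottom-up, restricted to cells inside w[0..2]:
  cell(0,0) d: {A,T1}  orig:{A}
  cell(1,1) a: {T0}  orig:{}
  cell(2,2) d: {A,T1}  orig:{A}
  cell(0,1) da: ∅
  cell(1,2) ad: {A}
  cell(0,2) dad: {S}

Original NTs in T[0,2] deriving "dad": ["S"]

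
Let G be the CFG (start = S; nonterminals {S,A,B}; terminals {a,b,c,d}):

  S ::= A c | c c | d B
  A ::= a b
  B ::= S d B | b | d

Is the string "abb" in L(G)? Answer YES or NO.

CNF form of G:
  S -> A T3 | T2 B | T3 T3
  A -> T0 T1
  B -> S X4 | b | d
  T0 -> a
  T1 -> b
  T2 -> d
  T3 -> c
  X4 -> T2 B

CYK table (by increasing span):
  T[0,0] 'a' = {T0}  orig:{}
  T[1,1] 'b' = {B,T1}  orig:{B}
  T[2,2] 'b' = {B,T1}  orig:{B}
  T[0,1] 'ab' = {A}
  T[1,2] 'bb' = ∅
  T[0,2] 'abb' = ∅

S ∉ T[0,2] ⇒ NO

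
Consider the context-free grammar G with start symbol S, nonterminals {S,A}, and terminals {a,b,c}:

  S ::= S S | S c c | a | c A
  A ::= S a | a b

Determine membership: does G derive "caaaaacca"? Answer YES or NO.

CNF form of G:
  S -> S S | S X3 | T2 A | a
  A -> S T0 | T0 T1
  T0 -> a
  T1 -> b
  T2 -> c
  X3 -> T2 T2

Fill CYK table bottom-up:
  [0..0]={T2}  "c"  orig:{}
  [1..1]={S,T0}  "a"  orig:{S}
  [2..2]={S,T0}  "a"  orig:{S}
  [3..3]={S,T0}  "a"  orig:{S}
  [4..4]={S,T0}  "a"  orig:{S}
  [5..5]={S,T0}  "a"  orig:{S}
  [6..6]={T2}  "c"  orig:{}
  [7..7]={T2}  "c"  orig:{}
  [8..8]={S,T0}  "a"  orig:{S}
  [0..1]=∅  "ca"
  [1..2]={A,S}  "aa"
  [2..3]={A,S}  "aa"
  [3..4]={A,S}  "aa"
  [4..5]={A,S}  "aa"
  [5..6]=∅  "ac"
  [6..7]={X3}  "cc"  orig:{}
  [7..8]=∅  "ca"
  [0..2]={S}  "caa"
  [1..3]={A,S}  "aaa"
  [2..4]={A,S}  "aaa"
  [3..5]={A,S}  "aaa"
  [4..6]=∅  "aac"
  [5..7]={S}  "acc"
  [6..8]=∅  "cca"
  [0..3]={A,S}  "caaa"
  [1..4]={A,S}  "aaaa"
  [2..5]={A,S}  "aaaa"
  [3..6]=∅  "aaac"
  [4..7]={S}  "aacc"
  [5..8]={A,S}  "acca"
  [0..4]={A,S}  "caaaa"
  [1..5]={A,S}  "aaaaa"
  [2..6]=∅  "aaaac"
  [3..7]={S}  "aaacc"
  [4..8]={A,S}  "aacca"
  [0..5]={A,S}  "caaaaa"
  [1..6]=∅  "aaaaac"
  [2..7]={S}  "aaaacc"
  [3..8]={A,S}  "aaacca"
  [0..6]=∅  "caaaaac"
  [1..7]={S}  "aaaaacc"
  [2..8]={A,S}  "aaaacca"
  [0..7]={S}  "caaaaacc"
  [1..8]={A,S}  "aaaaacca"
  [0..8]={A,S}  "caaaaacca"

S ∈ T[0,8] ⇒ YES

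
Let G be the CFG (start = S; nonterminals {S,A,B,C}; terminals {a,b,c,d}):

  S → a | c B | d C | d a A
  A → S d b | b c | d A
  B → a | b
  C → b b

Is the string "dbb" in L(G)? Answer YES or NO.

Convert to CNF:
  S -> T0 C | T0 X5 | T2 B | a
  A -> S X4 | T0 A | T1 T2
  B -> a | b
  C -> T1 T1
  T0 -> d
  T1 -> b
  T2 -> c
  T3 -> a
  X4 -> T0 T1
  X5 -> T3 A

CYK table (by increasing span):
  [0..0]={T0}  "d"  orig:{}
  [1..1]={B,T1}  "b"  orig:{B}
  [2..2]={B,T1}  "b"  orig:{B}
  [0..1]={X4}  "db"  orig:{}
  [1..2]={C}  "bb"
  [0..2]={S}  "dbb"

S ∈ T[0,2] ⇒ YES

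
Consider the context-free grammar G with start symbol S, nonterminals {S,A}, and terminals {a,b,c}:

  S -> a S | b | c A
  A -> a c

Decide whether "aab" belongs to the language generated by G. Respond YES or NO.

CNF form of G:
  S -> T0 S | T1 A | b
  A -> T0 T1
  T0 -> a
  T1 -> c

CYK fill:
  cell(0,0) a: {T0}  orig:{}
  cell(1,1) a: {T0}  orig:{}
  cell(2,2) b: {S}
  cell(0,1) aa: ∅
  cell(1,2) ab: {S}
  cell(0,2) aab: {S}

S ∈ T[0,2] ⇒ YES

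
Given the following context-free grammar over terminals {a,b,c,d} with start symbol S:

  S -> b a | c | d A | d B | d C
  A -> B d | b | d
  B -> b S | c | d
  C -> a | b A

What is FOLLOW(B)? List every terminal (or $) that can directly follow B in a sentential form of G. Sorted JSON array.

FIRST iteration:
iter 1:
  A via A→b: +{b}
  A via A→d: +{d}
  B via B→b S: +{b}
  B via B→c: +{c}
  B via B→d: +{d}
  C via C→a: +{a}
  C via C→b A: +{b}
  S via S→b a: +{b}
  S via S→c: +{c}
  S via S→d A: +{d}
  FIRST(S)={b,c,d}  FIRST(A)={b,d}  FIRST(B)={b,c,d}  FIRST(C)={a,b}
iter 2:
  A via A→B d: +{c}
  FIRST(S)={b,c,d}  FIRST(A)={b,c,d}  FIRST(B)={b,c,d}  FIRST(C)={a,b}
iter 3: (stable)
  FIRST(S)={b,c,d}  FIRST(A)={b,c,d}  FIRST(B)={b,c,d}  FIRST(C)={a,b}

FOLLOW iteration:
initialize: $ ∈ FOLLOW(S)
pass 1:
  A→B d: FOLLOW(B) ⊇ FIRST(d) = {d}; new: +{d}
  B→b S: FOLLOW(S) ⊇ FOLLOW(B) ⊇ {d}; new: +{d}
  S→d A: FOLLOW(A) ⊇ FOLLOW(S) ⊇ {$,d}; new: +{$,d}
  S→d B: FOLLOW(B) ⊇ FOLLOW(S) ⊇ {$,d}; new: +{$}
  S→d C: FOLLOW(C) ⊇ FOLLOW(S) ⊇ {$,d}; new: +{$,d}
  FOLLOW(S)={$,d}  FOLLOW(A)={$,d}  FOLLOW(B)={$,d}  FOLLOW(C)={$,d}
pass 2: (stable)
  FOLLOW(S)={$,d}  FOLLOW(A)={$,d}  FOLLOW(B)={$,d}  FOLLOW(C)={$,d}

FOLLOW(B) = ["$", "d"]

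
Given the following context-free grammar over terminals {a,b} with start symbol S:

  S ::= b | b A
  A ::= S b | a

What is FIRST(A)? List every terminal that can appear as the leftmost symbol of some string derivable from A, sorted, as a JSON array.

FIRST iteration:
iter 1:
  A via A→a: +{a}
  S via S→b: +{b}
  FIRST(S)={b}  FIRST(A)={a}
iter 2:
  A via A→S b: +{b}
  FIRST(S)={b}  FIRST(A)={a,b}
iter 3: — fixpoint
  FIRST(S)={b}  FIRST(A)={a,b}

FIRST(A) = ["a", "b"]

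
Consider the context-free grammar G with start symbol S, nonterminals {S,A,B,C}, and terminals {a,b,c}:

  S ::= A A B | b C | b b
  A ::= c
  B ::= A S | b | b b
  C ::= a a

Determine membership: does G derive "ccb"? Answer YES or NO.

CNF form of G:
  S -> A X2 | T0 C | T0 T0
  A -> c
  B -> A S | T0 T0 | b
  C -> T1 T1
  T0 -> b
  T1 -> a
  X2 -> A B

CYK fill:
  T[0,0] 'c' = {A}
  T[1,1] 'c' = {A}
  T[2,2] 'b' = {B,T0}  orig:{B}
  T[0,1] 'cc' = ∅
  T[1,2] 'cb' = {X2}  orig:{}
  T[0,2] 'ccb' = {S}

S ∈ T[0,2] ⇒ YES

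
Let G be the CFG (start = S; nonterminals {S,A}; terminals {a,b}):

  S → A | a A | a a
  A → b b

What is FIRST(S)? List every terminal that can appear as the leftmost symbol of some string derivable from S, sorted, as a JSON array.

FIRST sets, iterate to fixpoint:
round 1:
  A via A→b b: +{b}
  S via S→A: +{b}
  S via S→a A: +{a}
  FIRST[S]={a,b}  FIRST[A]={b}
round 2: (stable)
  FIRST[S]={a,b}  FIRST[A]={b}

FIRST(S) = ["a", "b"]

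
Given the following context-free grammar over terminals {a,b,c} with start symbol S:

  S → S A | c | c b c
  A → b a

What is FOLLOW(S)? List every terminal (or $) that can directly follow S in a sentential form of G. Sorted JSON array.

Compute FIRST by fixpoint:
[1]
  A via A→b a: +{b}
  S via S→c: +{c}
  S: {c}  A: {b}
[2] — fixpoint
  S: {c}  A: {b}

FOLLOW sets:
FOLLOW(S) := {$}
[1]
  S→S A: FOLLOW(S) ⊇ FIRST(A) = {b}; new: +{b}
  S→S A: FOLLOW(A) ⊇ FOLLOW(S) ⊇ {$,b}; new: +{$,b}
  S: {$,b}  A: {$,b}
[2] done
  S: {$,b}  A: {$,b}

FOLLOW(S) = ["$", "b"]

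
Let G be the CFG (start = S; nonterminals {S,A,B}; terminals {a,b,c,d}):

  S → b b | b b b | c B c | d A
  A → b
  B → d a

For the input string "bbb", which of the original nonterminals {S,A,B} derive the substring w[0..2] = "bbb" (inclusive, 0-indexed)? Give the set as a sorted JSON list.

CNF form of G:
  S -> T0 A | T2 T2 | T2 X4 | T3 X5
  A -> b
  B -> T0 T1
  T0 -> d
  T1 -> a
  T2 -> b
  T3 -> c
  X4 -> T2 T2
  X5 -> B T3

CYK fill, restricted to cells inside w[0..2]:
  T[0,0] 'b' = {A,T2}  orig:{A}
  T[1,1] 'b' = {A,T2}  orig:{A}
  T[2,2] 'b' = {A,T2}  orig:{A}
  T[0,1] 'bb' = {S,X4}  orig:{S}
  T[1,2] 'bb' = {S,X4}  orig:{S}
  T[0,2] 'bbb' = {S}

Original NTs in T[0,2] deriving "bbb": ["S"]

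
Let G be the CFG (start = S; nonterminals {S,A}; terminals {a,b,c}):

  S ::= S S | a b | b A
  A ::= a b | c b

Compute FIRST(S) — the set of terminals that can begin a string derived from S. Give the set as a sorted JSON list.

Compute FIRST by fixpoint:
pass 1:
  A via A→a b: +{a}
  A via A→c b: +{c}
  S via S→a b: +{a}
  S via S→b A: +{b}
  S: {a,b}  A: {a,c}
pass 2: (no change)
  S: {a,b}  A: {a,c}

FIRST(S) = ["a", "b"]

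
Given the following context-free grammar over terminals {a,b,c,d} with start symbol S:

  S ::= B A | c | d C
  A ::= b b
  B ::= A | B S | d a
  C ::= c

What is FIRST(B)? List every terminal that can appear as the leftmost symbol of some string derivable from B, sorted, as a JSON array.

Compute FIRST by fixpoint:
[1]
  A via A→b b: +{b}
  B via B→A: +{b}
  B via B→d a: +{d}
  C via C→c: +{c}
  S via S→B A: +{b,d}
  S via S→c: +{c}
  FIRST[S]={b,c,d}  FIRST[A]={b}  FIRST[B]={b,d}  FIRST[C]={c}
[2] — fixpoint
  FIRST[S]={b,c,d}  FIRST[A]={b}  FIRST[B]={b,d}  FIRST[C]={c}

FIRST(B) = ["b", "d"]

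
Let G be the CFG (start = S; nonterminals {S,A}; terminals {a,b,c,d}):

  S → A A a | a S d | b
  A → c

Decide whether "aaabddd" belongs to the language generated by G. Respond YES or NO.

Convert to CNF:
  S -> A X2 | T0 X3 | b
  A -> c
  T0 -> a
  T1 -> d
  X2 -> A T0
  X3 -> S T1

CYK fill:
  cell(0,0) a: {T0}  orig:{}
  cell(1,1) a: {T0}  orig:{}
  cell(2,2) a: {T0}  orig:{}
  cell(3,3) b: {S}
  cell(4,4) d: {T1}  orig:{}
  cell(5,5) d: {T1}  orig:{}
  cell(6,6) d: {T1}  orig:{}
  cell(0,1) aa: ∅
  cell(1,2) aa: ∅
  cell(2,3) ab: ∅
  cell(3,4) bd: {X3}  orig:{}
  cell(4,5) dd: ∅
  cell(5,6) dd: ∅
  cell(0,2) aaa: ∅
  cell(1,3) aab: ∅
  cell(2,4) abd: {S}
  cell(3,5) bdd: ∅
  cell(4,6) ddd: ∅
  cell(0,3) aaab: ∅
  cell(1,4) aabd: ∅
  cell(2,5) abdd: {X3}  orig:{}
  cell(3,6) bddd: ∅
  cell(0,4) aaabd: ∅
  cell(1,5) aabdd: {S}
  cell(2,6) abddd: ∅
  cell(0,5) aaabdd: ∅
  cell(1,6) aabddd: {X3}  orig:{}
  cell(0,6) aaabddd: {S}

S ∈ T[0,6] ⇒ YES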